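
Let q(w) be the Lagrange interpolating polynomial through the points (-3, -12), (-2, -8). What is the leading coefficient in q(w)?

The leading coefficient equals the top divided difference q[-3,-2].
q[-3,-2] = (-8 - (-12)) / (-2 - (-3)) = 4

4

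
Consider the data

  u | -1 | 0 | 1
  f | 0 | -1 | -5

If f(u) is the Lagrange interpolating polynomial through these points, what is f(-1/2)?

-1/8

Evaluate each Lagrange basis at u = -1/2:
L_0(-1/2) = (-1/2)·(-3/2)/[(-1)·(-2)] = 3/8
L_1(-1/2) = (1/2)·(-3/2)/[(1)·(-1)] = 3/4
L_2(-1/2) = (1/2)·(-1/2)/[(2)·(1)] = -1/8
Sum: 0 + (-1)·(3/4) + (-5)·(-1/8) = -1/8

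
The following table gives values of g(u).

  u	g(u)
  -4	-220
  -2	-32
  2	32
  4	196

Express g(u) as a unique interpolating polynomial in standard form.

g(u) = 3u^3 - u^2 + 4u + 4

Build the Lagrange basis polynomials:
L_0(u) = (u + 2)(u - 2)(u - 4) / [-96] = -(1/96)u^3 + (1/24)u^2 + (1/24)u - 1/6
L_1(u) = (u + 4)(u - 2)(u - 4) / [48] = (1/48)u^3 - (1/24)u^2 - (1/3)u + 2/3
L_2(u) = (u + 4)(u + 2)(u - 4) / [-48] = -(1/48)u^3 - (1/24)u^2 + (1/3)u + 2/3
L_3(u) = (u + 4)(u + 2)(u - 2) / [96] = (1/96)u^3 + (1/24)u^2 - (1/24)u - 1/6
g(u) = (-220)·L_0 + (-32)·L_1 + 32·L_2 + 196·L_3
  (-220)·L_0(u) = (55/24)u^3 - (55/6)u^2 - (55/6)u + 110/3
  (-32)·L_1(u) = -(2/3)u^3 + (4/3)u^2 + (32/3)u - 64/3
  32·L_2(u) = -(2/3)u^3 - (4/3)u^2 + (32/3)u + 64/3
  196·L_3(u) = (49/24)u^3 + (49/6)u^2 - (49/6)u - 98/3
Adding term by term: 3u^3 - u^2 + 4u + 4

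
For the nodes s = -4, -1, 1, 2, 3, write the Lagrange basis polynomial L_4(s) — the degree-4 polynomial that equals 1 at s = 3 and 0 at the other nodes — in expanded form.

L_4(s) = (1/56)s^4 + (1/28)s^3 - (9/56)s^2 - (1/28)s + 1/7

L_4(s) = (s + 4)(s + 1)(s - 1)(s - 2) / [(7)·(4)·(2)·(1)]
       = (s^4 + 2s^3 - 9s^2 - 2s + 8) / (56)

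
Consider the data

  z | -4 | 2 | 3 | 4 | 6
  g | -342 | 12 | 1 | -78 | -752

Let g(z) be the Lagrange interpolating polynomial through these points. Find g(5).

L_0(5) = (3)·(2)·(1)·(-1)/[(-6)·(-7)·(-8)·(-10)] = -1/560
L_1(5) = (9)·(2)·(1)·(-1)/[(6)·(-1)·(-2)·(-4)] = 3/8
L_2(5) = (9)·(3)·(1)·(-1)/[(7)·(1)·(-1)·(-3)] = -9/7
L_3(5) = (9)·(3)·(2)·(-1)/[(8)·(2)·(1)·(-2)] = 27/16
L_4(5) = (9)·(3)·(2)·(1)/[(10)·(4)·(3)·(2)] = 9/40
Sum: (-342)·(-1/560) + 12·(3/8) + 1·(-9/7) + (-78)·(27/16) + (-752)·(9/40) = -297

-297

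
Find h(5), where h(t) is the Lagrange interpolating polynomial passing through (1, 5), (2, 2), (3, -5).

L_0(5) = (3)·(2)/[(-1)·(-2)] = 3
L_1(5) = (4)·(2)/[(1)·(-1)] = -8
L_2(5) = (4)·(3)/[(2)·(1)] = 6
Sum: 5·(3) + 2·(-8) + (-5)·(6) = -31

-31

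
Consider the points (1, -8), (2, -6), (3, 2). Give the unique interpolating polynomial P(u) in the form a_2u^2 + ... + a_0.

P(u) = 3u^2 - 7u - 4

Build the Lagrange basis polynomials:
L_0(u) = (u - 2)(u - 3) / [2] = (1/2)u^2 - (5/2)u + 3
L_1(u) = (u - 1)(u - 3) / [-1] = -u^2 + 4u - 3
L_2(u) = (u - 1)(u - 2) / [2] = (1/2)u^2 - (3/2)u + 1
P(u) = (-8)·L_0 + (-6)·L_1 + 2·L_2
  (-8)·L_0(u) = -4u^2 + 20u - 24
  (-6)·L_1(u) = 6u^2 - 24u + 18
  2·L_2(u) = u^2 - 3u + 2
Adding term by term: 3u^2 - 7u - 4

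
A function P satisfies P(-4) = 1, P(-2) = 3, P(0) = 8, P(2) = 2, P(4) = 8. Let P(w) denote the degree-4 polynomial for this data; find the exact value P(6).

86

L_0(6) = (8)·(6)·(4)·(2)/[(-2)·(-4)·(-6)·(-8)] = 1
L_1(6) = (10)·(6)·(4)·(2)/[(2)·(-2)·(-4)·(-6)] = -5
L_2(6) = (10)·(8)·(4)·(2)/[(4)·(2)·(-2)·(-4)] = 10
L_3(6) = (10)·(8)·(6)·(2)/[(6)·(4)·(2)·(-2)] = -10
L_4(6) = (10)·(8)·(6)·(4)/[(8)·(6)·(4)·(2)] = 5
Sum: 1·(1) + 3·(-5) + 8·(10) + 2·(-10) + 8·(5) = 86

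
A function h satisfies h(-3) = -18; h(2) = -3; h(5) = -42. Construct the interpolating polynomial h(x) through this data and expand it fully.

h(x) = -2x^2 + x + 3

Newton's divided differences:
h[-3,2] = (-3 - (-18)) / (2 - (-3)) = 3
h[2,5] = (-42 - (-3)) / (5 - 2) = -13
h[-3,2,5] = (-13 - 3) / (5 - (-3)) = -2
h(x) = -18 + 3·(x + 3) + (-2)·(x + 3)(x - 2)
Expanding: h(x) = -2x^2 + x + 3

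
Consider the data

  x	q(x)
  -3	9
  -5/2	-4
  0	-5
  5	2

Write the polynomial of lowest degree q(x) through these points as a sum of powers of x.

q(x) = -(311/300)x^3 + (1699/600)x^2 + (1579/120)x - 5

Build the Lagrange basis polynomials:
L_0(x) = (x + 5/2)x(x - 5) / [-12] = -(1/12)x^3 + (5/24)x^2 + (25/24)x
L_1(x) = (x + 3)x(x - 5) / [75/8] = (8/75)x^3 - (16/75)x^2 - (8/5)x
L_2(x) = (x + 3)(x + 5/2)(x - 5) / [-75/2] = -(2/75)x^3 - (1/75)x^2 + (8/15)x + 1
L_3(x) = (x + 3)(x + 5/2)x / [300] = (1/300)x^3 + (11/600)x^2 + (1/40)x
q(x) = 9·L_0 + (-4)·L_1 + (-5)·L_2 + 2·L_3
  9·L_0(x) = -(3/4)x^3 + (15/8)x^2 + (75/8)x
  (-4)·L_1(x) = -(32/75)x^3 + (64/75)x^2 + (32/5)x
  (-5)·L_2(x) = (2/15)x^3 + (1/15)x^2 - (8/3)x - 5
  2·L_3(x) = (1/150)x^3 + (11/300)x^2 + (1/20)x
Adding term by term: -(311/300)x^3 + (1699/600)x^2 + (1579/120)x - 5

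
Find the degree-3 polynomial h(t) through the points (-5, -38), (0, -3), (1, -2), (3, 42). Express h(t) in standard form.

L_0(t) = t(t - 1)(t - 3) / [-240] = -(1/240)t^3 + (1/60)t^2 - (1/80)t
L_1(t) = (t + 5)(t - 1)(t - 3) / [15] = (1/15)t^3 + (1/15)t^2 - (17/15)t + 1
L_2(t) = (t + 5)t(t - 3) / [-12] = -(1/12)t^3 - (1/6)t^2 + (5/4)t
L_3(t) = (t + 5)t(t - 1) / [48] = (1/48)t^3 + (1/12)t^2 - (5/48)t
h(t) = (-38)·L_0 + (-3)·L_1 + (-2)·L_2 + 42·L_3
  (-38)·L_0(t) = (19/120)t^3 - (19/30)t^2 + (19/40)t
  (-3)·L_1(t) = -(1/5)t^3 - (1/5)t^2 + (17/5)t - 3
  (-2)·L_2(t) = (1/6)t^3 + (1/3)t^2 - (5/2)t
  42·L_3(t) = (7/8)t^3 + (7/2)t^2 - (35/8)t
Adding term by term: t^3 + 3t^2 - 3t - 3

h(t) = t^3 + 3t^2 - 3t - 3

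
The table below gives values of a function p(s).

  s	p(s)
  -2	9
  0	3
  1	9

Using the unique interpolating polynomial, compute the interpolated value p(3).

Using Newton's divided-difference form:
p[-2,0] = (3 - 9) / (0 - (-2)) = -3
p[0,1] = (9 - 3) / (1 - 0) = 6
p[-2,0,1] = (6 - (-3)) / (1 - (-2)) = 3
p(3) = 9 + (-3)·(5) + 3·(5)·(3) = 39

39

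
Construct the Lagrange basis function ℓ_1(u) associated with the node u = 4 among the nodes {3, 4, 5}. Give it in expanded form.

ℓ_1(u) = (u - 3)(u - 5) / [(1)·(-1)]
       = (u^2 - 8u + 15) / (-1)

ℓ_1(u) = -u^2 + 8u - 15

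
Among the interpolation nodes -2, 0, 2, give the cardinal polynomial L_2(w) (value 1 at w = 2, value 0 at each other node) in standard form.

L_2(w) = (w + 2)w / [(4)·(2)]
       = (w^2 + 2w) / (8)

L_2(w) = (1/8)w^2 + (1/4)w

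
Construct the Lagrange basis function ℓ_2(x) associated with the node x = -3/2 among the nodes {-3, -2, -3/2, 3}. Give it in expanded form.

ℓ_2(x) = -(8/27)x^3 - (16/27)x^2 + (8/3)x + 16/3

ℓ_2(x) = (x + 3)(x + 2)(x - 3) / [(3/2)·(1/2)·(-9/2)]
       = (x^3 + 2x^2 - 9x - 18) / (-27/8)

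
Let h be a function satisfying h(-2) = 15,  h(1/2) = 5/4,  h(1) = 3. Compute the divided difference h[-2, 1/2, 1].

3

h[-2,1/2] = (5/4 - 15) / (1/2 - (-2)) = -11/2
h[1/2,1] = (3 - 5/4) / (1 - 1/2) = 7/2
h[-2,1/2,1] = (7/2 - (-11/2)) / (1 - (-2)) = 3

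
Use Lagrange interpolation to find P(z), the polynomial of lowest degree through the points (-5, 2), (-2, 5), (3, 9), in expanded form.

P(z) = -(1/40)z^2 + (33/40)z + 27/4

Build the Lagrange basis polynomials:
L_0(z) = (z + 2)(z - 3) / [24] = (1/24)z^2 - (1/24)z - 1/4
L_1(z) = (z + 5)(z - 3) / [-15] = -(1/15)z^2 - (2/15)z + 1
L_2(z) = (z + 5)(z + 2) / [40] = (1/40)z^2 + (7/40)z + 1/4
P(z) = 2·L_0 + 5·L_1 + 9·L_2
  2·L_0(z) = (1/12)z^2 - (1/12)z - 1/2
  5·L_1(z) = -(1/3)z^2 - (2/3)z + 5
  9·L_2(z) = (9/40)z^2 + (63/40)z + 9/4
Adding term by term: -(1/40)z^2 + (33/40)z + 27/4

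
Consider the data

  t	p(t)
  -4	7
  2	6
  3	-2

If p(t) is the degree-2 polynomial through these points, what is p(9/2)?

-1019/56

L_0(9/2) = (5/2)·(3/2)/[(-6)·(-7)] = 5/56
L_1(9/2) = (17/2)·(3/2)/[(6)·(-1)] = -17/8
L_2(9/2) = (17/2)·(5/2)/[(7)·(1)] = 85/28
Sum: 7·(5/56) + 6·(-17/8) + (-2)·(85/28) = -1019/56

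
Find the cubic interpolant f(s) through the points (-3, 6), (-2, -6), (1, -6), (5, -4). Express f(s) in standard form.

f(s) = -(41/112)s^3 + (43/28)s^2 + (295/112)s - 549/56

Newton's divided differences:
f[-3,-2] = (-6 - 6) / (-2 - (-3)) = -12
f[-2,1] = (-6 - (-6)) / (1 - (-2)) = 0
f[1,5] = (-4 - (-6)) / (5 - 1) = 1/2
f[-3,-2,1] = (0 - (-12)) / (1 - (-3)) = 3
f[-2,1,5] = (1/2 - 0) / (5 - (-2)) = 1/14
f[-3,-2,1,5] = (1/14 - 3) / (5 - (-3)) = -41/112
f(s) = 6 + (-12)·(s + 3) + 3·(s + 3)(s + 2) + (-41/112)·(s + 3)(s + 2)(s - 1)
Expanding: f(s) = -(41/112)s^3 + (43/28)s^2 + (295/112)s - 549/56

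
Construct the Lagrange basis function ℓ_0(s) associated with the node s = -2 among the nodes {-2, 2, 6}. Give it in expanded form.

ℓ_0(s) = (s - 2)(s - 6) / [(-4)·(-8)]
       = (s^2 - 8s + 12) / (32)

ℓ_0(s) = (1/32)s^2 - (1/4)s + 3/8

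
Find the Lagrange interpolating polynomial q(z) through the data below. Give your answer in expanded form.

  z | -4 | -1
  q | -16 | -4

q(z) = 4z

Build the Lagrange basis polynomials:
L_0(z) = (z + 1) / [-3] = -(1/3)z - 1/3
L_1(z) = (z + 4) / [3] = (1/3)z + 4/3
q(z) = (-16)·L_0 + (-4)·L_1
  (-16)·L_0(z) = (16/3)z + 16/3
  (-4)·L_1(z) = -(4/3)z - 16/3
Adding term by term: 4z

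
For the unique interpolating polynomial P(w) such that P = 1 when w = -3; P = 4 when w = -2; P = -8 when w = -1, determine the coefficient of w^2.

-15/2

L_0(w) = (w + 2)(w + 1) / [2] = (1/2)w^2 + (3/2)w + 1
L_1(w) = (w + 3)(w + 1) / [-1] = -w^2 - 4w - 3
L_2(w) = (w + 3)(w + 2) / [2] = (1/2)w^2 + (5/2)w + 3
P(w) = 1·L_0 + 4·L_1 + (-8)·L_2
Only the coefficient of w^2 is needed; take it from each L_i and combine:
1·(1/2) + 4·(-1) + (-8)·(1/2) = -15/2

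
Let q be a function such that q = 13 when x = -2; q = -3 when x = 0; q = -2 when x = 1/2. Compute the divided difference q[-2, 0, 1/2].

q[-2,0] = (-3 - 13) / (0 - (-2)) = -8
q[0,1/2] = (-2 - (-3)) / (1/2 - 0) = 2
q[-2,0,1/2] = (2 - (-8)) / (1/2 - (-2)) = 4

4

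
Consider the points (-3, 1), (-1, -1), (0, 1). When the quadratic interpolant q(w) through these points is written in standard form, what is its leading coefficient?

1

Build the Lagrange basis polynomials:
L_0(w) = (w + 1)w / [6] = (1/6)w^2 + (1/6)w
L_1(w) = (w + 3)w / [-2] = -(1/2)w^2 - (3/2)w
L_2(w) = (w + 3)(w + 1) / [3] = (1/3)w^2 + (4/3)w + 1
q(w) = 1·L_0 + (-1)·L_1 + 1·L_2
Only the coefficient of w^2 is needed; take it from each L_i and combine:
1·(1/6) + (-1)·(-1/2) + 1·(1/3) = 1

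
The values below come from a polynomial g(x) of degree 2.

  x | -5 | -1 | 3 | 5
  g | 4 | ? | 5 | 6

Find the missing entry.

39/10

The 3 known values determine g uniquely (degree ≤ 2).
L_0(-1) = (-4)·(-6)/[(-8)·(-10)] = 3/10
L_1(-1) = (4)·(-6)/[(8)·(-2)] = 3/2
L_2(-1) = (4)·(-4)/[(10)·(2)] = -4/5
Sum: 4·(3/10) + 5·(3/2) + 6·(-4/5) = 39/10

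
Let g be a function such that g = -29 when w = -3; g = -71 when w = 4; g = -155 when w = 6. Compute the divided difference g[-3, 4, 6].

g[-3,4] = (-71 - (-29)) / (4 - (-3)) = -6
g[4,6] = (-155 - (-71)) / (6 - 4) = -42
g[-3,4,6] = (-42 - (-6)) / (6 - (-3)) = -4

-4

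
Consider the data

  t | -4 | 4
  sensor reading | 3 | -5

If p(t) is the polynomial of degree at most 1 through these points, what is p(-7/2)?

5/2

L_0(-7/2) = (-15/2)/[(-8)] = 15/16
L_1(-7/2) = (1/2)/[(8)] = 1/16
Sum: 3·(15/16) + (-5)·(1/16) = 5/2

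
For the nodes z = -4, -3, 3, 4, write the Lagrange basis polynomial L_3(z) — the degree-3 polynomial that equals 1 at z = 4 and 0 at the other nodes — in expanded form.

L_3(z) = (z + 4)(z + 3)(z - 3) / [(8)·(7)·(1)]
       = (z^3 + 4z^2 - 9z - 36) / (56)

L_3(z) = (1/56)z^3 + (1/14)z^2 - (9/56)z - 9/14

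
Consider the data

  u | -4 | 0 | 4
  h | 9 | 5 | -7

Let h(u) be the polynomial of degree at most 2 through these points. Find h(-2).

Evaluate each Lagrange basis at u = -2:
L_0(-2) = (-2)·(-6)/[(-4)·(-8)] = 3/8
L_1(-2) = (2)·(-6)/[(4)·(-4)] = 3/4
L_2(-2) = (2)·(-2)/[(8)·(4)] = -1/8
Sum: 9·(3/8) + 5·(3/4) + (-7)·(-1/8) = 8

8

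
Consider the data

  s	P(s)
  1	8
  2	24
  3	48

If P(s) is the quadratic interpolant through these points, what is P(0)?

Evaluate each Lagrange basis at s = 0:
L_0(0) = (-2)·(-3)/[(-1)·(-2)] = 3
L_1(0) = (-1)·(-3)/[(1)·(-1)] = -3
L_2(0) = (-1)·(-2)/[(2)·(1)] = 1
Sum: 8·(3) + 24·(-3) + 48·(1) = 0

0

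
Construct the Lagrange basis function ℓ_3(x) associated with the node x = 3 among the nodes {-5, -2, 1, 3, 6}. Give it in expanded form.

ℓ_3(x) = (x + 5)(x + 2)(x - 1)(x - 6) / [(8)·(5)·(2)·(-3)]
       = (x^4 - 33x^2 - 28x + 60) / (-240)

ℓ_3(x) = -(1/240)x^4 + (11/80)x^2 + (7/60)x - 1/4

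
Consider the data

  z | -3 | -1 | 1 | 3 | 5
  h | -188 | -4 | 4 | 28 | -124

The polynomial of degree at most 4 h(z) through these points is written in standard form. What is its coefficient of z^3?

4

L_0(z) = (z + 1)(z - 1)(z - 3)(z - 5) / [384] = (1/384)z^4 - (1/48)z^3 + (7/192)z^2 + (1/48)z - 5/128
L_1(z) = (z + 3)(z - 1)(z - 3)(z - 5) / [-96] = -(1/96)z^4 + (1/16)z^3 + (1/24)z^2 - (9/16)z + 15/32
L_2(z) = (z + 3)(z + 1)(z - 3)(z - 5) / [64] = (1/64)z^4 - (1/16)z^3 - (7/32)z^2 + (9/16)z + 45/64
L_3(z) = (z + 3)(z + 1)(z - 1)(z - 5) / [-96] = -(1/96)z^4 + (1/48)z^3 + (1/6)z^2 - (1/48)z - 5/32
L_4(z) = (z + 3)(z + 1)(z - 1)(z - 3) / [384] = (1/384)z^4 - (5/192)z^2 + 3/128
h(z) = (-188)·L_0 + (-4)·L_1 + 4·L_2 + 28·L_3 + (-124)·L_4
Only the coefficient of z^3 is needed; take it from each L_i and combine:
(-188)·(-1/48) + (-4)·(1/16) + 4·(-1/16) + 28·(1/48) + (-124)·(0) = 4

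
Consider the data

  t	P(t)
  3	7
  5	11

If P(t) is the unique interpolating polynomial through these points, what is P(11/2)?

Evaluate each Lagrange basis at t = 11/2:
L_0(11/2) = (1/2)/[(-2)] = -1/4
L_1(11/2) = (5/2)/[(2)] = 5/4
Sum: 7·(-1/4) + 11·(5/4) = 12

12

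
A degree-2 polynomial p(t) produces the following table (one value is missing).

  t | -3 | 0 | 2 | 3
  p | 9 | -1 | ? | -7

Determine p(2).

-49/9

The 3 known values determine p uniquely (degree ≤ 2).
L_0(2) = (2)·(-1)/[(-3)·(-6)] = -1/9
L_1(2) = (5)·(-1)/[(3)·(-3)] = 5/9
L_2(2) = (5)·(2)/[(6)·(3)] = 5/9
Sum: 9·(-1/9) + (-1)·(5/9) + (-7)·(5/9) = -49/9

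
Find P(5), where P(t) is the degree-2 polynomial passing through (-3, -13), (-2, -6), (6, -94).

Using Newton's divided-difference form:
P[-3,-2] = (-6 - (-13)) / (-2 - (-3)) = 7
P[-2,6] = (-94 - (-6)) / (6 - (-2)) = -11
P[-3,-2,6] = (-11 - 7) / (6 - (-3)) = -2
P(5) = -13 + 7·(8) + (-2)·(8)·(7) = -69

-69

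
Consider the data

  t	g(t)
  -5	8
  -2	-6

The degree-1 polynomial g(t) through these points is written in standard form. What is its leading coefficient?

The leading coefficient equals the top divided difference g[-5,-2].
g[-5,-2] = (-6 - 8) / (-2 - (-5)) = -14/3

-14/3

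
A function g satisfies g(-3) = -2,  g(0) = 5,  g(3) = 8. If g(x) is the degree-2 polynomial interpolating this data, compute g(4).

73/9

Using Newton's divided-difference form:
g[-3,0] = (5 - (-2)) / (0 - (-3)) = 7/3
g[0,3] = (8 - 5) / (3 - 0) = 1
g[-3,0,3] = (1 - 7/3) / (3 - (-3)) = -2/9
g(4) = -2 + (7/3)·(7) + (-2/9)·(7)·(4) = 73/9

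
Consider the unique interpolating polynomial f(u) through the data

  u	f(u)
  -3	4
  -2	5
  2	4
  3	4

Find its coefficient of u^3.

1/20

Build the Lagrange basis polynomials:
L_0(u) = (u + 2)(u - 2)(u - 3) / [-30] = -(1/30)u^3 + (1/10)u^2 + (2/15)u - 2/5
L_1(u) = (u + 3)(u - 2)(u - 3) / [20] = (1/20)u^3 - (1/10)u^2 - (9/20)u + 9/10
L_2(u) = (u + 3)(u + 2)(u - 3) / [-20] = -(1/20)u^3 - (1/10)u^2 + (9/20)u + 9/10
L_3(u) = (u + 3)(u + 2)(u - 2) / [30] = (1/30)u^3 + (1/10)u^2 - (2/15)u - 2/5
f(u) = 4·L_0 + 5·L_1 + 4·L_2 + 4·L_3
Only the coefficient of u^3 is needed; take it from each L_i and combine:
4·(-1/30) + 5·(1/20) + 4·(-1/20) + 4·(1/30) = 1/20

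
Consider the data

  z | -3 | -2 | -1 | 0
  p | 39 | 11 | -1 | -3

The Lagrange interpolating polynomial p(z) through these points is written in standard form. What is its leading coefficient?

The leading coefficient equals the top divided difference p[-3,-2,-1,0].
p[-3,-2] = (11 - 39) / (-2 - (-3)) = -28
p[-2,-1] = (-1 - 11) / (-1 - (-2)) = -12
p[-1,0] = (-3 - (-1)) / (0 - (-1)) = -2
p[-3,-2,-1] = (-12 - (-28)) / (-1 - (-3)) = 8
p[-2,-1,0] = (-2 - (-12)) / (0 - (-2)) = 5
p[-3,-2,-1,0] = (5 - 8) / (0 - (-3)) = -1

-1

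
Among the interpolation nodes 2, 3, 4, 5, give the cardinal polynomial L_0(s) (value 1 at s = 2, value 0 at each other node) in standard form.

L_0(s) = -(1/6)s^3 + 2s^2 - (47/6)s + 10

L_0(s) = (s - 3)(s - 4)(s - 5) / [(-1)·(-2)·(-3)]
       = (s^3 - 12s^2 + 47s - 60) / (-6)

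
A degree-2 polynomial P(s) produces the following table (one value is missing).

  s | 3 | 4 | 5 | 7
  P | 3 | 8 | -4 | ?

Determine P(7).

-79

The 3 known values determine P uniquely (degree ≤ 2).
Evaluate each Lagrange basis at s = 7:
L_0(7) = (3)·(2)/[(-1)·(-2)] = 3
L_1(7) = (4)·(2)/[(1)·(-1)] = -8
L_2(7) = (4)·(3)/[(2)·(1)] = 6
Sum: 3·(3) + 8·(-8) + (-4)·(6) = -79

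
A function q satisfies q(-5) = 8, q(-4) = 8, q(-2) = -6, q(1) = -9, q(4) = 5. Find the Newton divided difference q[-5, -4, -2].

q[-5,-4] = (8 - 8) / (-4 - (-5)) = 0
q[-4,-2] = (-6 - 8) / (-2 - (-4)) = -7
q[-5,-4,-2] = (-7 - 0) / (-2 - (-5)) = -7/3

-7/3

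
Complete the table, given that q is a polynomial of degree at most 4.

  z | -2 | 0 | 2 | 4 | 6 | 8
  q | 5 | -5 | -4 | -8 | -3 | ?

55

The 5 known values determine q uniquely (degree ≤ 4).
Evaluate each Lagrange basis at z = 8:
L_0(8) = (8)·(6)·(4)·(2)/[(-2)·(-4)·(-6)·(-8)] = 1
L_1(8) = (10)·(6)·(4)·(2)/[(2)·(-2)·(-4)·(-6)] = -5
L_2(8) = (10)·(8)·(4)·(2)/[(4)·(2)·(-2)·(-4)] = 10
L_3(8) = (10)·(8)·(6)·(2)/[(6)·(4)·(2)·(-2)] = -10
L_4(8) = (10)·(8)·(6)·(4)/[(8)·(6)·(4)·(2)] = 5
Sum: 5·(1) + (-5)·(-5) + (-4)·(10) + (-8)·(-10) + (-3)·(5) = 55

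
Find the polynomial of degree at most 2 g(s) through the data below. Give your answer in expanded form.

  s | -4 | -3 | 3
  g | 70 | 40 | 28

Newton's divided differences:
g[-4,-3] = (40 - 70) / (-3 - (-4)) = -30
g[-3,3] = (28 - 40) / (3 - (-3)) = -2
g[-4,-3,3] = (-2 - (-30)) / (3 - (-4)) = 4
g(s) = 70 + (-30)·(s + 4) + 4·(s + 4)(s + 3)
Expanding: g(s) = 4s^2 - 2s - 2

g(s) = 4s^2 - 2s - 2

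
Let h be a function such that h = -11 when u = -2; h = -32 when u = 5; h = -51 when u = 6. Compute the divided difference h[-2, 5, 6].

-2

h[-2,5] = (-32 - (-11)) / (5 - (-2)) = -3
h[5,6] = (-51 - (-32)) / (6 - 5) = -19
h[-2,5,6] = (-19 - (-3)) / (6 - (-2)) = -2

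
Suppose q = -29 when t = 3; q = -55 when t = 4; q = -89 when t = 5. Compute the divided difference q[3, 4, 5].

q[3,4] = (-55 - (-29)) / (4 - 3) = -26
q[4,5] = (-89 - (-55)) / (5 - 4) = -34
q[3,4,5] = (-34 - (-26)) / (5 - 3) = -4

-4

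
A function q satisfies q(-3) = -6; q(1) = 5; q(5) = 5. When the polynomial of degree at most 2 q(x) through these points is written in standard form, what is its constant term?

L_0(x) = (x - 1)(x - 5) / [32] = (1/32)x^2 - (3/16)x + 5/32
L_1(x) = (x + 3)(x - 5) / [-16] = -(1/16)x^2 + (1/8)x + 15/16
L_2(x) = (x + 3)(x - 1) / [32] = (1/32)x^2 + (1/16)x - 3/32
q(x) = (-6)·L_0 + 5·L_1 + 5·L_2
Only the constant term is needed; take it from each L_i and combine:
(-6)·(5/32) + 5·(15/16) + 5·(-3/32) = 105/32

105/32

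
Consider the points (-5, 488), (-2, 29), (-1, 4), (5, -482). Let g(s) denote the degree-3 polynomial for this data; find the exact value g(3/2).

Evaluate each Lagrange basis at s = 3/2:
L_0(3/2) = (7/2)·(5/2)·(-7/2)/[(-3)·(-4)·(-10)] = 49/192
L_1(3/2) = (13/2)·(5/2)·(-7/2)/[(3)·(-1)·(-7)] = -65/24
L_2(3/2) = (13/2)·(7/2)·(-7/2)/[(4)·(1)·(-6)] = 637/192
L_3(3/2) = (13/2)·(7/2)·(5/2)/[(10)·(7)·(6)] = 13/96
Sum: 488·(49/192) + 29·(-65/24) + 4·(637/192) + (-482)·(13/96) = -6

-6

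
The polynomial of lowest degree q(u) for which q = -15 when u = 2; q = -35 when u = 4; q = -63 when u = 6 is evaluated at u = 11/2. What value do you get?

Evaluate each Lagrange basis at u = 11/2:
L_0(11/2) = (3/2)·(-1/2)/[(-2)·(-4)] = -3/32
L_1(11/2) = (7/2)·(-1/2)/[(2)·(-2)] = 7/16
L_2(11/2) = (7/2)·(3/2)/[(4)·(2)] = 21/32
Sum: (-15)·(-3/32) + (-35)·(7/16) + (-63)·(21/32) = -221/4

-221/4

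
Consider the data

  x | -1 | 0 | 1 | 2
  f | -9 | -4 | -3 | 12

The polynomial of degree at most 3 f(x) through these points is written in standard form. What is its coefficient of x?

0

Build the Lagrange basis polynomials:
L_0(x) = x(x - 1)(x - 2) / [-6] = -(1/6)x^3 + (1/2)x^2 - (1/3)x
L_1(x) = (x + 1)(x - 1)(x - 2) / [2] = (1/2)x^3 - x^2 - (1/2)x + 1
L_2(x) = (x + 1)x(x - 2) / [-2] = -(1/2)x^3 + (1/2)x^2 + x
L_3(x) = (x + 1)x(x - 1) / [6] = (1/6)x^3 - (1/6)x
f(x) = (-9)·L_0 + (-4)·L_1 + (-3)·L_2 + 12·L_3
Only the coefficient of x is needed; take it from each L_i and combine:
(-9)·(-1/3) + (-4)·(-1/2) + (-3)·(1) + 12·(-1/6) = 0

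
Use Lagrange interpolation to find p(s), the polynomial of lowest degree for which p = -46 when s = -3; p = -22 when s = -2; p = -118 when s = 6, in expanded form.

p(s) = -4s^2 + 4s + 2

Build the Lagrange basis polynomials:
L_0(s) = (s + 2)(s - 6) / [9] = (1/9)s^2 - (4/9)s - 4/3
L_1(s) = (s + 3)(s - 6) / [-8] = -(1/8)s^2 + (3/8)s + 9/4
L_2(s) = (s + 3)(s + 2) / [72] = (1/72)s^2 + (5/72)s + 1/12
p(s) = (-46)·L_0 + (-22)·L_1 + (-118)·L_2
  (-46)·L_0(s) = -(46/9)s^2 + (184/9)s + 184/3
  (-22)·L_1(s) = (11/4)s^2 - (33/4)s - 99/2
  (-118)·L_2(s) = -(59/36)s^2 - (295/36)s - 59/6
Adding term by term: -4s^2 + 4s + 2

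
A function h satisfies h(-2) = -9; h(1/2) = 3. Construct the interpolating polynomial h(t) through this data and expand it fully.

L_0(t) = (t - 1/2) / [-5/2] = -(2/5)t + 1/5
L_1(t) = (t + 2) / [5/2] = (2/5)t + 4/5
h(t) = (-9)·L_0 + 3·L_1
  (-9)·L_0(t) = (18/5)t - 9/5
  3·L_1(t) = (6/5)t + 12/5
Adding term by term: (24/5)t + 3/5

h(t) = (24/5)t + 3/5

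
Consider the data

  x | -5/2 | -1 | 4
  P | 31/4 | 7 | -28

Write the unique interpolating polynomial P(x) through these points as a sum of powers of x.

P(x) = -x^2 - 4x + 4

L_0(x) = (x + 1)(x - 4) / [39/4] = (4/39)x^2 - (4/13)x - 16/39
L_1(x) = (x + 5/2)(x - 4) / [-15/2] = -(2/15)x^2 + (1/5)x + 4/3
L_2(x) = (x + 5/2)(x + 1) / [65/2] = (2/65)x^2 + (7/65)x + 1/13
P(x) = (31/4)·L_0 + 7·L_1 + (-28)·L_2
  (31/4)·L_0(x) = (31/39)x^2 - (31/13)x - 124/39
  7·L_1(x) = -(14/15)x^2 + (7/5)x + 28/3
  (-28)·L_2(x) = -(56/65)x^2 - (196/65)x - 28/13
Adding term by term: -x^2 - 4x + 4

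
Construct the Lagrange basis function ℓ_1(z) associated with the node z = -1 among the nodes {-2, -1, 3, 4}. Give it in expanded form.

ℓ_1(z) = (1/20)z^3 - (1/4)z^2 - (1/10)z + 6/5

ℓ_1(z) = (z + 2)(z - 3)(z - 4) / [(1)·(-4)·(-5)]
       = (z^3 - 5z^2 - 2z + 24) / (20)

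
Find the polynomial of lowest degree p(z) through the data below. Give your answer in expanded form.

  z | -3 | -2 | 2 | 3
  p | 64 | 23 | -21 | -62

p(z) = -2z^3 - 3z + 1

Build the Lagrange basis polynomials:
L_0(z) = (z + 2)(z - 2)(z - 3) / [-30] = -(1/30)z^3 + (1/10)z^2 + (2/15)z - 2/5
L_1(z) = (z + 3)(z - 2)(z - 3) / [20] = (1/20)z^3 - (1/10)z^2 - (9/20)z + 9/10
L_2(z) = (z + 3)(z + 2)(z - 3) / [-20] = -(1/20)z^3 - (1/10)z^2 + (9/20)z + 9/10
L_3(z) = (z + 3)(z + 2)(z - 2) / [30] = (1/30)z^3 + (1/10)z^2 - (2/15)z - 2/5
p(z) = 64·L_0 + 23·L_1 + (-21)·L_2 + (-62)·L_3
  64·L_0(z) = -(32/15)z^3 + (32/5)z^2 + (128/15)z - 128/5
  23·L_1(z) = (23/20)z^3 - (23/10)z^2 - (207/20)z + 207/10
  (-21)·L_2(z) = (21/20)z^3 + (21/10)z^2 - (189/20)z - 189/10
  (-62)·L_3(z) = -(31/15)z^3 - (31/5)z^2 + (124/15)z + 124/5
Adding term by term: -2z^3 - 3z + 1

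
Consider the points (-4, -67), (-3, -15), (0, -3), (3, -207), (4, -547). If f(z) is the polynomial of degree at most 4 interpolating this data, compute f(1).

-7

Evaluate each Lagrange basis at z = 1:
L_0(1) = (4)·(1)·(-2)·(-3)/[(-1)·(-4)·(-7)·(-8)] = 3/28
L_1(1) = (5)·(1)·(-2)·(-3)/[(1)·(-3)·(-6)·(-7)] = -5/21
L_2(1) = (5)·(4)·(-2)·(-3)/[(4)·(3)·(-3)·(-4)] = 5/6
L_3(1) = (5)·(4)·(1)·(-3)/[(7)·(6)·(3)·(-1)] = 10/21
L_4(1) = (5)·(4)·(1)·(-2)/[(8)·(7)·(4)·(1)] = -5/28
Sum: (-67)·(3/28) + (-15)·(-5/21) + (-3)·(5/6) + (-207)·(10/21) + (-547)·(-5/28) = -7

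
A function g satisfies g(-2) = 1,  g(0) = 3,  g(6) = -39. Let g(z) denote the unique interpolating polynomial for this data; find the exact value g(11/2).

-131/4

Using Newton's divided-difference form:
g[-2,0] = (3 - 1) / (0 - (-2)) = 1
g[0,6] = (-39 - 3) / (6 - 0) = -7
g[-2,0,6] = (-7 - 1) / (6 - (-2)) = -1
g(11/2) = 1 + 1·(15/2) + (-1)·(15/2)·(11/2) = -131/4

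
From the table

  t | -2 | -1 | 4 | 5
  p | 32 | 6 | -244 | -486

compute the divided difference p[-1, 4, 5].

-32

p[-1,4] = (-244 - 6) / (4 - (-1)) = -50
p[4,5] = (-486 - (-244)) / (5 - 4) = -242
p[-1,4,5] = (-242 - (-50)) / (5 - (-1)) = -32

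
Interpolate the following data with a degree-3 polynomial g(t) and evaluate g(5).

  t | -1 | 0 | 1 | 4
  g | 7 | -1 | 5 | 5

Using Newton's divided-difference form:
g[-1,0] = (-1 - 7) / (0 - (-1)) = -8
g[0,1] = (5 - (-1)) / (1 - 0) = 6
g[1,4] = (5 - 5) / (4 - 1) = 0
g[-1,0,1] = (6 - (-8)) / (1 - (-1)) = 7
g[0,1,4] = (0 - 6) / (4 - 0) = -3/2
g[-1,0,1,4] = (-3/2 - 7) / (4 - (-1)) = -17/10
g(5) = 7 + (-8)·(6) + 7·(6)·(5) + (-17/10)·(6)·(5)·(4) = -35

-35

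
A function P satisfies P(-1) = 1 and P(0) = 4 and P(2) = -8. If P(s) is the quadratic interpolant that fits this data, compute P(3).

L_0(3) = (3)·(1)/[(-1)·(-3)] = 1
L_1(3) = (4)·(1)/[(1)·(-2)] = -2
L_2(3) = (4)·(3)/[(3)·(2)] = 2
Sum: 1·(1) + 4·(-2) + (-8)·(2) = -23

-23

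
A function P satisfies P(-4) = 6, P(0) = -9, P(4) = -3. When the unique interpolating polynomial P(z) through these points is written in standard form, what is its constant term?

-9

Build the Lagrange basis polynomials:
L_0(z) = z(z - 4) / [32] = (1/32)z^2 - (1/8)z
L_1(z) = (z + 4)(z - 4) / [-16] = -(1/16)z^2 + 1
L_2(z) = (z + 4)z / [32] = (1/32)z^2 + (1/8)z
P(z) = 6·L_0 + (-9)·L_1 + (-3)·L_2
Only the constant term is needed; take it from each L_i and combine:
6·(0) + (-9)·(1) + (-3)·(0) = -9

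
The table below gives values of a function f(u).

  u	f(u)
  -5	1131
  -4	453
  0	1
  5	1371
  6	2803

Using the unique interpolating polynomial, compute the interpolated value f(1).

Using Newton's divided-difference form:
f[-5,-4] = (453 - 1131) / (-4 - (-5)) = -678
f[-4,0] = (1 - 453) / (0 - (-4)) = -113
f[0,5] = (1371 - 1) / (5 - 0) = 274
f[5,6] = (2803 - 1371) / (6 - 5) = 1432
f[-5,-4,0] = (-113 - (-678)) / (0 - (-5)) = 113
f[-4,0,5] = (274 - (-113)) / (5 - (-4)) = 43
f[0,5,6] = (1432 - 274) / (6 - 0) = 193
f[-5,-4,0,5] = (43 - 113) / (5 - (-5)) = -7
f[-4,0,5,6] = (193 - 43) / (6 - (-4)) = 15
f[-5,-4,0,5,6] = (15 - (-7)) / (6 - (-5)) = 2
f(1) = 1131 + (-678)·(6) + 113·(6)·(5) + (-7)·(6)·(5)·(1) + 2·(6)·(5)·(1)·(-4) = 3

3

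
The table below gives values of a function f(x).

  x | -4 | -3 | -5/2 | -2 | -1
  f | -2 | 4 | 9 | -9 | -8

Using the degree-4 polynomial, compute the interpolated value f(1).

7664/3

Using Newton's divided-difference form:
f[-4,-3] = (4 - (-2)) / (-3 - (-4)) = 6
f[-3,-5/2] = (9 - 4) / (-5/2 - (-3)) = 10
f[-5/2,-2] = (-9 - 9) / (-2 - (-5/2)) = -36
f[-2,-1] = (-8 - (-9)) / (-1 - (-2)) = 1
f[-4,-3,-5/2] = (10 - 6) / (-5/2 - (-4)) = 8/3
f[-3,-5/2,-2] = (-36 - 10) / (-2 - (-3)) = -46
f[-5/2,-2,-1] = (1 - (-36)) / (-1 - (-5/2)) = 74/3
f[-4,-3,-5/2,-2] = (-46 - 8/3) / (-2 - (-4)) = -73/3
f[-3,-5/2,-2,-1] = (74/3 - (-46)) / (-1 - (-3)) = 106/3
f[-4,-3,-5/2,-2,-1] = (106/3 - (-73/3)) / (-1 - (-4)) = 179/9
f(1) = -2 + 6·(5) + (8/3)·(5)·(4) + (-73/3)·(5)·(4)·(7/2) + (179/9)·(5)·(4)·(7/2)·(3) = 7664/3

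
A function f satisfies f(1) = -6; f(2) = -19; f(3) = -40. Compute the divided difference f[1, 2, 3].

f[1,2] = (-19 - (-6)) / (2 - 1) = -13
f[2,3] = (-40 - (-19)) / (3 - 2) = -21
f[1,2,3] = (-21 - (-13)) / (3 - 1) = -4

-4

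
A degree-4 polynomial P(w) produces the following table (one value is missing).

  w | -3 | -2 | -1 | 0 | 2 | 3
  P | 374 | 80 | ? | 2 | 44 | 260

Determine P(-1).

8

The 5 known values determine P uniquely (degree ≤ 4).
Evaluate each Lagrange basis at w = -1:
L_0(-1) = (1)·(-1)·(-3)·(-4)/[(-1)·(-3)·(-5)·(-6)] = -2/15
L_1(-1) = (2)·(-1)·(-3)·(-4)/[(1)·(-2)·(-4)·(-5)] = 3/5
L_2(-1) = (2)·(1)·(-3)·(-4)/[(3)·(2)·(-2)·(-3)] = 2/3
L_3(-1) = (2)·(1)·(-1)·(-4)/[(5)·(4)·(2)·(-1)] = -1/5
L_4(-1) = (2)·(1)·(-1)·(-3)/[(6)·(5)·(3)·(1)] = 1/15
Sum: 374·(-2/15) + 80·(3/5) + 2·(2/3) + 44·(-1/5) + 260·(1/15) = 8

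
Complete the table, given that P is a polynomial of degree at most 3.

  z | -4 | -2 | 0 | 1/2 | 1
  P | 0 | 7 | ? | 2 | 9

-46/45

The 4 known values determine P uniquely (degree ≤ 3).
L_0(0) = (2)·(-1/2)·(-1)/[(-2)·(-9/2)·(-5)] = -1/45
L_1(0) = (4)·(-1/2)·(-1)/[(2)·(-5/2)·(-3)] = 2/15
L_2(0) = (4)·(2)·(-1)/[(9/2)·(5/2)·(-1/2)] = 64/45
L_3(0) = (4)·(2)·(-1/2)/[(5)·(3)·(1/2)] = -8/15
Sum: 0 + 7·(2/15) + 2·(64/45) + 9·(-8/15) = -46/45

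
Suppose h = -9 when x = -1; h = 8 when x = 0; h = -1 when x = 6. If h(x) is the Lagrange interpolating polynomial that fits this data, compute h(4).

162/7

Evaluate each Lagrange basis at x = 4:
L_0(4) = (4)·(-2)/[(-1)·(-7)] = -8/7
L_1(4) = (5)·(-2)/[(1)·(-6)] = 5/3
L_2(4) = (5)·(4)/[(7)·(6)] = 10/21
Sum: (-9)·(-8/7) + 8·(5/3) + (-1)·(10/21) = 162/7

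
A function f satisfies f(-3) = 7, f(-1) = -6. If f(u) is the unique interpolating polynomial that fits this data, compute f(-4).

27/2

Evaluate each Lagrange basis at u = -4:
L_0(-4) = (-3)/[(-2)] = 3/2
L_1(-4) = (-1)/[(2)] = -1/2
Sum: 7·(3/2) + (-6)·(-1/2) = 27/2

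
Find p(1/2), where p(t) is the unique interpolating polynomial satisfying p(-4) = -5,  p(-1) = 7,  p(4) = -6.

Using Newton's divided-difference form:
p[-4,-1] = (7 - (-5)) / (-1 - (-4)) = 4
p[-1,4] = (-6 - 7) / (4 - (-1)) = -13/5
p[-4,-1,4] = (-13/5 - 4) / (4 - (-4)) = -33/40
p(1/2) = -5 + 4·(9/2) + (-33/40)·(9/2)·(3/2) = 1189/160

1189/160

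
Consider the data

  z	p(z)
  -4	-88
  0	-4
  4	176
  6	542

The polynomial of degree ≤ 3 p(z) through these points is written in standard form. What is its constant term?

Build the Lagrange basis polynomials:
L_0(z) = z(z - 4)(z - 6) / [-320] = -(1/320)z^3 + (1/32)z^2 - (3/40)z
L_1(z) = (z + 4)(z - 4)(z - 6) / [96] = (1/96)z^3 - (1/16)z^2 - (1/6)z + 1
L_2(z) = (z + 4)z(z - 6) / [-64] = -(1/64)z^3 + (1/32)z^2 + (3/8)z
L_3(z) = (z + 4)z(z - 4) / [120] = (1/120)z^3 - (2/15)z
p(z) = (-88)·L_0 + (-4)·L_1 + 176·L_2 + 542·L_3
Only the constant term is needed; take it from each L_i and combine:
(-88)·(0) + (-4)·(1) + 176·(0) + 542·(0) = -4

-4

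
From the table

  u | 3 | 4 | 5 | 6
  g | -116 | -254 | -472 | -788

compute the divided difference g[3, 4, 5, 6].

-3

g[3,4] = (-254 - (-116)) / (4 - 3) = -138
g[4,5] = (-472 - (-254)) / (5 - 4) = -218
g[5,6] = (-788 - (-472)) / (6 - 5) = -316
g[3,4,5] = (-218 - (-138)) / (5 - 3) = -40
g[4,5,6] = (-316 - (-218)) / (6 - 4) = -49
g[3,4,5,6] = (-49 - (-40)) / (6 - 3) = -3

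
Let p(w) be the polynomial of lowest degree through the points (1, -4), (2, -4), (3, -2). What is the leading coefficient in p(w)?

1

Build the Lagrange basis polynomials:
L_0(w) = (w - 2)(w - 3) / [2] = (1/2)w^2 - (5/2)w + 3
L_1(w) = (w - 1)(w - 3) / [-1] = -w^2 + 4w - 3
L_2(w) = (w - 1)(w - 2) / [2] = (1/2)w^2 - (3/2)w + 1
p(w) = (-4)·L_0 + (-4)·L_1 + (-2)·L_2
Only the coefficient of w^2 is needed; take it from each L_i and combine:
(-4)·(1/2) + (-4)·(-1) + (-2)·(1/2) = 1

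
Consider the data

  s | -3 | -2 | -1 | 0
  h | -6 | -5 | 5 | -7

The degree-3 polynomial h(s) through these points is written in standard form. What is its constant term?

Build the Lagrange basis polynomials:
L_0(s) = (s + 2)(s + 1)s / [-6] = -(1/6)s^3 - (1/2)s^2 - (1/3)s
L_1(s) = (s + 3)(s + 1)s / [2] = (1/2)s^3 + 2s^2 + (3/2)s
L_2(s) = (s + 3)(s + 2)s / [-2] = -(1/2)s^3 - (5/2)s^2 - 3s
L_3(s) = (s + 3)(s + 2)(s + 1) / [6] = (1/6)s^3 + s^2 + (11/6)s + 1
h(s) = (-6)·L_0 + (-5)·L_1 + 5·L_2 + (-7)·L_3
Only the constant term is needed; take it from each L_i and combine:
(-6)·(0) + (-5)·(0) + 5·(0) + (-7)·(1) = -7

-7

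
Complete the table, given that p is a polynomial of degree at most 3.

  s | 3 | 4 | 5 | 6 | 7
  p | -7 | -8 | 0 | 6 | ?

The 4 known values determine p uniquely (degree ≤ 3).
Evaluate each Lagrange basis at s = 7:
L_0(7) = (3)·(2)·(1)/[(-1)·(-2)·(-3)] = -1
L_1(7) = (4)·(2)·(1)/[(1)·(-1)·(-2)] = 4
L_2(7) = (4)·(3)·(1)/[(2)·(1)·(-1)] = -6
L_3(7) = (4)·(3)·(2)/[(3)·(2)·(1)] = 4
Sum: (-7)·(-1) + (-8)·(4) + 0 + 6·(4) = -1

-1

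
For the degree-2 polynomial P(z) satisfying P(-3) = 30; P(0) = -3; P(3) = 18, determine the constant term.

-3

Build the Lagrange basis polynomials:
L_0(z) = z(z - 3) / [18] = (1/18)z^2 - (1/6)z
L_1(z) = (z + 3)(z - 3) / [-9] = -(1/9)z^2 + 1
L_2(z) = (z + 3)z / [18] = (1/18)z^2 + (1/6)z
P(z) = 30·L_0 + (-3)·L_1 + 18·L_2
Only the constant term is needed; take it from each L_i and combine:
30·(0) + (-3)·(1) + 18·(0) = -3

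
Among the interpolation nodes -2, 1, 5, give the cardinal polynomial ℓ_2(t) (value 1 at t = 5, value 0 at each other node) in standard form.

ℓ_2(t) = (1/28)t^2 + (1/28)t - 1/14

ℓ_2(t) = (t + 2)(t - 1) / [(7)·(4)]
       = (t^2 + t - 2) / (28)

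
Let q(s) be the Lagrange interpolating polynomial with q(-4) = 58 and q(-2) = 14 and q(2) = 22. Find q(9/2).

92

Evaluate each Lagrange basis at s = 9/2:
L_0(9/2) = (13/2)·(5/2)/[(-2)·(-6)] = 65/48
L_1(9/2) = (17/2)·(5/2)/[(2)·(-4)] = -85/32
L_2(9/2) = (17/2)·(13/2)/[(6)·(4)] = 221/96
Sum: 58·(65/48) + 14·(-85/32) + 22·(221/96) = 92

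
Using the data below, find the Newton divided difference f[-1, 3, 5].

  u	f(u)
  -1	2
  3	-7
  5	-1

7/8

f[-1,3] = (-7 - 2) / (3 - (-1)) = -9/4
f[3,5] = (-1 - (-7)) / (5 - 3) = 3
f[-1,3,5] = (3 - (-9/4)) / (5 - (-1)) = 7/8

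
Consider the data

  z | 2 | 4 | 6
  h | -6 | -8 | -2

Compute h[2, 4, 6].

h[2,4] = (-8 - (-6)) / (4 - 2) = -1
h[4,6] = (-2 - (-8)) / (6 - 4) = 3
h[2,4,6] = (3 - (-1)) / (6 - 2) = 1

1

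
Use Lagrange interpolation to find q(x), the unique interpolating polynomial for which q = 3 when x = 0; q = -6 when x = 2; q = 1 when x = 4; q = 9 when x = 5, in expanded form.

q(x) = -(1/10)x^3 + (13/5)x^2 - (93/10)x + 3

L_0(x) = (x - 2)(x - 4)(x - 5) / [-40] = -(1/40)x^3 + (11/40)x^2 - (19/20)x + 1
L_1(x) = x(x - 4)(x - 5) / [12] = (1/12)x^3 - (3/4)x^2 + (5/3)x
L_2(x) = x(x - 2)(x - 5) / [-8] = -(1/8)x^3 + (7/8)x^2 - (5/4)x
L_3(x) = x(x - 2)(x - 4) / [15] = (1/15)x^3 - (2/5)x^2 + (8/15)x
q(x) = 3·L_0 + (-6)·L_1 + 1·L_2 + 9·L_3
  3·L_0(x) = -(3/40)x^3 + (33/40)x^2 - (57/20)x + 3
  (-6)·L_1(x) = -(1/2)x^3 + (9/2)x^2 - 10x
  1·L_2(x) = -(1/8)x^3 + (7/8)x^2 - (5/4)x
  9·L_3(x) = (3/5)x^3 - (18/5)x^2 + (24/5)x
Adding term by term: -(1/10)x^3 + (13/5)x^2 - (93/10)x + 3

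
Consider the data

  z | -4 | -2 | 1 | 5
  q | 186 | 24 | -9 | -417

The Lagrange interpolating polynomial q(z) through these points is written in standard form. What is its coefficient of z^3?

The leading coefficient equals the top divided difference q[-4,-2,1,5].
q[-4,-2] = (24 - 186) / (-2 - (-4)) = -81
q[-2,1] = (-9 - 24) / (1 - (-2)) = -11
q[1,5] = (-417 - (-9)) / (5 - 1) = -102
q[-4,-2,1] = (-11 - (-81)) / (1 - (-4)) = 14
q[-2,1,5] = (-102 - (-11)) / (5 - (-2)) = -13
q[-4,-2,1,5] = (-13 - 14) / (5 - (-4)) = -3

-3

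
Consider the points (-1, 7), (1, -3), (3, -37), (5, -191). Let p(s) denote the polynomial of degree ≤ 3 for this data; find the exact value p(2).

Evaluate each Lagrange basis at s = 2:
L_0(2) = (1)·(-1)·(-3)/[(-2)·(-4)·(-6)] = -1/16
L_1(2) = (3)·(-1)·(-3)/[(2)·(-2)·(-4)] = 9/16
L_2(2) = (3)·(1)·(-3)/[(4)·(2)·(-2)] = 9/16
L_3(2) = (3)·(1)·(-1)/[(6)·(4)·(2)] = -1/16
Sum: 7·(-1/16) + (-3)·(9/16) + (-37)·(9/16) + (-191)·(-1/16) = -11

-11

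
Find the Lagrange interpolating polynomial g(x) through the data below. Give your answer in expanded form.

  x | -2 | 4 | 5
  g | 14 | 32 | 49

g(x) = 2x^2 - x + 4

Build the Lagrange basis polynomials:
L_0(x) = (x - 4)(x - 5) / [42] = (1/42)x^2 - (3/14)x + 10/21
L_1(x) = (x + 2)(x - 5) / [-6] = -(1/6)x^2 + (1/2)x + 5/3
L_2(x) = (x + 2)(x - 4) / [7] = (1/7)x^2 - (2/7)x - 8/7
g(x) = 14·L_0 + 32·L_1 + 49·L_2
  14·L_0(x) = (1/3)x^2 - 3x + 20/3
  32·L_1(x) = -(16/3)x^2 + 16x + 160/3
  49·L_2(x) = 7x^2 - 14x - 56
Adding term by term: 2x^2 - x + 4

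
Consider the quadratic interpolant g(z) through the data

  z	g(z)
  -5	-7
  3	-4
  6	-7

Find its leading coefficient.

L_0(z) = (z - 3)(z - 6) / [88] = (1/88)z^2 - (9/88)z + 9/44
L_1(z) = (z + 5)(z - 6) / [-24] = -(1/24)z^2 + (1/24)z + 5/4
L_2(z) = (z + 5)(z - 3) / [33] = (1/33)z^2 + (2/33)z - 5/11
g(z) = (-7)·L_0 + (-4)·L_1 + (-7)·L_2
Only the coefficient of z^2 is needed; take it from each L_i and combine:
(-7)·(1/88) + (-4)·(-1/24) + (-7)·(1/33) = -1/8

-1/8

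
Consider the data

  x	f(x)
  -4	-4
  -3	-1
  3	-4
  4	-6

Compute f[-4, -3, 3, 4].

f[-4,-3] = (-1 - (-4)) / (-3 - (-4)) = 3
f[-3,3] = (-4 - (-1)) / (3 - (-3)) = -1/2
f[3,4] = (-6 - (-4)) / (4 - 3) = -2
f[-4,-3,3] = (-1/2 - 3) / (3 - (-4)) = -1/2
f[-3,3,4] = (-2 - (-1/2)) / (4 - (-3)) = -3/14
f[-4,-3,3,4] = (-3/14 - (-1/2)) / (4 - (-4)) = 1/28

1/28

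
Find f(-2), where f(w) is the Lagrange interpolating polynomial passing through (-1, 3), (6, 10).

2

Evaluate each Lagrange basis at w = -2:
L_0(-2) = (-8)/[(-7)] = 8/7
L_1(-2) = (-1)/[(7)] = -1/7
Sum: 3·(8/7) + 10·(-1/7) = 2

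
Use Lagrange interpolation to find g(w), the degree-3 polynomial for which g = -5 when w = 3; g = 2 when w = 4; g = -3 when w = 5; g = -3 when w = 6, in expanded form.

g(w) = (17/6)w^3 - 40w^2 + (1093/6)w - 268

Build the Lagrange basis polynomials:
L_0(w) = (w - 4)(w - 5)(w - 6) / [-6] = -(1/6)w^3 + (5/2)w^2 - (37/3)w + 20
L_1(w) = (w - 3)(w - 5)(w - 6) / [2] = (1/2)w^3 - 7w^2 + (63/2)w - 45
L_2(w) = (w - 3)(w - 4)(w - 6) / [-2] = -(1/2)w^3 + (13/2)w^2 - 27w + 36
L_3(w) = (w - 3)(w - 4)(w - 5) / [6] = (1/6)w^3 - 2w^2 + (47/6)w - 10
g(w) = (-5)·L_0 + 2·L_1 + (-3)·L_2 + (-3)·L_3
  (-5)·L_0(w) = (5/6)w^3 - (25/2)w^2 + (185/3)w - 100
  2·L_1(w) = w^3 - 14w^2 + 63w - 90
  (-3)·L_2(w) = (3/2)w^3 - (39/2)w^2 + 81w - 108
  (-3)·L_3(w) = -(1/2)w^3 + 6w^2 - (47/2)w + 30
Adding term by term: (17/6)w^3 - 40w^2 + (1093/6)w - 268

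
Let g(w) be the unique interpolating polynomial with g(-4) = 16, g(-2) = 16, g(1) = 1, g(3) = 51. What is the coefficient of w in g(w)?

L_0(w) = (w + 2)(w - 1)(w - 3) / [-70] = -(1/70)w^3 + (1/35)w^2 + (1/14)w - 3/35
L_1(w) = (w + 4)(w - 1)(w - 3) / [30] = (1/30)w^3 - (13/30)w + 2/5
L_2(w) = (w + 4)(w + 2)(w - 3) / [-30] = -(1/30)w^3 - (1/10)w^2 + (1/3)w + 4/5
L_3(w) = (w + 4)(w + 2)(w - 1) / [70] = (1/70)w^3 + (1/14)w^2 + (1/35)w - 4/35
g(w) = 16·L_0 + 16·L_1 + 1·L_2 + 51·L_3
Only the coefficient of w is needed; take it from each L_i and combine:
16·(1/14) + 16·(-13/30) + 1·(1/3) + 51·(1/35) = -4

-4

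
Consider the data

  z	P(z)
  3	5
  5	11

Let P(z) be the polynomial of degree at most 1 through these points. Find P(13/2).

31/2

L_0(13/2) = (3/2)/[(-2)] = -3/4
L_1(13/2) = (7/2)/[(2)] = 7/4
Sum: 5·(-3/4) + 11·(7/4) = 31/2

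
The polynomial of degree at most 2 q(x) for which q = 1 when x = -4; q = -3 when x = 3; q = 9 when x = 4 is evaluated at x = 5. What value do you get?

Using Newton's divided-difference form:
q[-4,3] = (-3 - 1) / (3 - (-4)) = -4/7
q[3,4] = (9 - (-3)) / (4 - 3) = 12
q[-4,3,4] = (12 - (-4/7)) / (4 - (-4)) = 11/7
q(5) = 1 + (-4/7)·(9) + (11/7)·(9)·(2) = 169/7

169/7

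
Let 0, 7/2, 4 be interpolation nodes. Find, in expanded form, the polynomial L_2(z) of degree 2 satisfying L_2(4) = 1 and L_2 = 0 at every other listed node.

L_2(z) = (1/2)z^2 - (7/4)z

L_2(z) = z(z - 7/2) / [(4)·(1/2)]
       = (z^2 - (7/2)z) / (2)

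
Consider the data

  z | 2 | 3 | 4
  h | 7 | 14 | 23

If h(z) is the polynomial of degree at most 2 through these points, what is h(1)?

Evaluate each Lagrange basis at z = 1:
L_0(1) = (-2)·(-3)/[(-1)·(-2)] = 3
L_1(1) = (-1)·(-3)/[(1)·(-1)] = -3
L_2(1) = (-1)·(-2)/[(2)·(1)] = 1
Sum: 7·(3) + 14·(-3) + 23·(1) = 2

2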